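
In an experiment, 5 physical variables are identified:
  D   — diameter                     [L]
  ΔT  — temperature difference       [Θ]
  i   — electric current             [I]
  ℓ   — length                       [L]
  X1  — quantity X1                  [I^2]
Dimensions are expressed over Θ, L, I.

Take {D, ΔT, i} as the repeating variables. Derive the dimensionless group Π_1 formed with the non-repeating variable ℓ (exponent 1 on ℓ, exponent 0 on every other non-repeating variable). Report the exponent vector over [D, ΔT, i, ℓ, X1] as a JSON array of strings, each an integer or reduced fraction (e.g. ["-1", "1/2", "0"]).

Write exponents as rows Θ,L,I / cols D,ΔT,i,ℓ,X1:
  Θ: [ 0  1  0  0  0]
  L: [ 1  0  0  1  0]
  I: [ 0  0  1  0  2]
RREF → pivots at {D,ΔT,i} ⇒ r = 3
Repeat: D,ΔT,i; free: ℓ,X1
RREF:
  r0: [   1    0    0    1    0]
  r1: [   0    1    0    0    0]
  r2: [   0    0    1    0    2]
Fix exponent of ℓ at 1, X1 at 0; solve each RREF row for its pivot's exponent:
  r0: exp(D) + (1)·1 = 0 ⇒ exp(D) = -1
  r1: exp(ΔT) + (0)·1 = 0 ⇒ exp(ΔT) = 0
  r2: exp(i) + (0)·1 = 0 ⇒ exp(i) = 0
Π_1 = D^-1 · ℓ

["-1", "0", "0", "1", "0"]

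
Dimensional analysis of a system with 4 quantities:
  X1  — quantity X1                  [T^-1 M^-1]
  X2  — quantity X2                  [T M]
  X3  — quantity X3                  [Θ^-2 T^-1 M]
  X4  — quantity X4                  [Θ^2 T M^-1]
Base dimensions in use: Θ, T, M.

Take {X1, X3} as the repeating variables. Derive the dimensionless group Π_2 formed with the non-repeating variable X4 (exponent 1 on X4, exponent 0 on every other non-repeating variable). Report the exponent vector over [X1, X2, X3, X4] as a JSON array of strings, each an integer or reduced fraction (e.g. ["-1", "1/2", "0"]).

["0", "0", "1", "1"]

Exponent matrix [Θ,T,M] × [X1,X2,X3,X4]:
  Θ: [ 0  0 -2  2]
  T: [-1  1 -1  1]
  M: [-1  1  1 -1]
Echelon form has 2 nonzero rows (pivots: X1,X3)
Pivot set = {X1,X3}, free = {X2,X4}
RREF:
  r0: [   1   -1    0    0]
  r1: [   0    0    1   -1]
  r2: [   0    0    0    0]
Fix exponent of X4 at 1, X2 at 0; solve each RREF row for its pivot's exponent:
  r0: exp(X1) + (0)·1 = 0 ⇒ exp(X1) = 0
  r1: exp(X3) + (-1)·1 = 0 ⇒ exp(X3) = 1
Π_2 = X3 · X4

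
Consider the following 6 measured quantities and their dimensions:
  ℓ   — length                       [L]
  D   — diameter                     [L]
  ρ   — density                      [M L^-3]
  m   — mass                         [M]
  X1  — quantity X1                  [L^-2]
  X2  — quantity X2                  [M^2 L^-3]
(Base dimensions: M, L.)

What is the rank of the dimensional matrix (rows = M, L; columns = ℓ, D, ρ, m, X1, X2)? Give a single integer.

Dimensional matrix (M×L by ℓ×D×ρ×m×X1×X2):
  M: [ 0  0  1  1  0  2]
  L: [ 1  1 -3  0 -2 -3]
Echelon form has 2 nonzero rows (pivots: ℓ,ρ)

2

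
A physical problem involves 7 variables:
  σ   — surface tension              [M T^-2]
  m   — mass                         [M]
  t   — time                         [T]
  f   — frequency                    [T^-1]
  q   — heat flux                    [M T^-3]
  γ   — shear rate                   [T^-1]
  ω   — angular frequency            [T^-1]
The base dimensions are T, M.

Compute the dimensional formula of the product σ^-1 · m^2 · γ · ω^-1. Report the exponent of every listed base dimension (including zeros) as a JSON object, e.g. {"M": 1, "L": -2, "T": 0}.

{"T": 2, "M": 1}

Dimensional matrix (T×M by σ×m×t×f×q×γ×ω):
  T: [-2  0  1 -1 -3 -1 -1]
  M: [ 1  1  0  0  1  0  0]
  [T]: (-1)·-2+(2)·0+(1)·-1+(-1)·-1 = 2
  [M]: (-1)·1+(2)·1+(1)·0+(-1)·0 = 1
⇒ T^2 M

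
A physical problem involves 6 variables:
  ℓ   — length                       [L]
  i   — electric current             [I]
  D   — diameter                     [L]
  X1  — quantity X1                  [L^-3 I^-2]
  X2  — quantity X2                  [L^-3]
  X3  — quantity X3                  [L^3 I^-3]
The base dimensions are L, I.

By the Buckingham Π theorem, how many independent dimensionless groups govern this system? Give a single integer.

4

Dimensional matrix (L×I by ℓ×i×D×X1×X2×X3):
  L: [ 1  0  1 -3 -3  3]
  I: [ 0  1  0 -2  0 -3]
Echelon form has 2 nonzero rows (pivots: ℓ,i)
6 vars − rank 2 = 4 Π groups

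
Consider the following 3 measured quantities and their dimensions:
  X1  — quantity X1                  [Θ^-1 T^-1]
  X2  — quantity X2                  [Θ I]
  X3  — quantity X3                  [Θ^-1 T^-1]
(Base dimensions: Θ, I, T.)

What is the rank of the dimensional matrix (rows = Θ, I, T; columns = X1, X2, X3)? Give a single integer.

Write exponents as rows Θ,I,T / cols X1,X2,X3:
  Θ: [-1  1 -1]
  I: [ 0  1  0]
  T: [-1  0 -1]
RREF → pivots at {X1,X2} ⇒ r = 2

2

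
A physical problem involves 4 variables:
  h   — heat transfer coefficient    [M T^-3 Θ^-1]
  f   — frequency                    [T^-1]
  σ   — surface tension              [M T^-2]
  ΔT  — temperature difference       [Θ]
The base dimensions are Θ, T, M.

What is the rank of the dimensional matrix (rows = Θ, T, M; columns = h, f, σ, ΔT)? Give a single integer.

Dimensional matrix (Θ×T×M by h×f×σ×ΔT):
  Θ: [-1  0  0  1]
  T: [-3 -1 -2  0]
  M: [ 1  0  1  0]
RREF → pivots at {h,f,σ} ⇒ r = 3

3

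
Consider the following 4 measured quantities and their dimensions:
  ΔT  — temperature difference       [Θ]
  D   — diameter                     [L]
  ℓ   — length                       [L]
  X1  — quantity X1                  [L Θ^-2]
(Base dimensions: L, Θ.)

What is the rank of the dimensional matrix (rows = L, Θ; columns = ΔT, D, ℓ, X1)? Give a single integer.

Dimensional matrix (L×Θ by ΔT×D×ℓ×X1):
  L: [ 0  1  1  1]
  Θ: [ 1  0  0 -2]
RREF → pivots at {ΔT,D} ⇒ r = 2

2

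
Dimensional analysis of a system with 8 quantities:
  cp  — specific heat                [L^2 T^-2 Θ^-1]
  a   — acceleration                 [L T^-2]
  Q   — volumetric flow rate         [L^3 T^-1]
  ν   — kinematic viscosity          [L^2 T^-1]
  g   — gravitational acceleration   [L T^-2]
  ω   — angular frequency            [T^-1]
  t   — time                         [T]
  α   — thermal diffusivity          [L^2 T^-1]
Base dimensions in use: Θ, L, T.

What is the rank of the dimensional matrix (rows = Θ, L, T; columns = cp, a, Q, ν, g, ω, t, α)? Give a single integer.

3

Write exponents as rows Θ,L,T / cols cp,a,Q,ν,g,ω,t,α:
  Θ: [-1  0  0  0  0  0  0  0]
  L: [ 2  1  3  2  1  0  0  2]
  T: [-2 -2 -1 -1 -2 -1  1 -1]
RREF → pivots at {cp,a,Q} ⇒ r = 3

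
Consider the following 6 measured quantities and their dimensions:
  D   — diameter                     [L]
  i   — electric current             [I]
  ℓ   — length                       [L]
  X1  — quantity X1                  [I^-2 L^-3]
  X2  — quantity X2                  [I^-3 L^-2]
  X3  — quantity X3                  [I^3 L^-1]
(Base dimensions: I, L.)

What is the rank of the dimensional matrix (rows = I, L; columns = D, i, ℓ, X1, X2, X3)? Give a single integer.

Write exponents as rows I,L / cols D,i,ℓ,X1,X2,X3:
  I: [ 0  1  0 -2 -3  3]
  L: [ 1  0  1 -3 -2 -1]
Echelon form has 2 nonzero rows (pivots: D,i)

2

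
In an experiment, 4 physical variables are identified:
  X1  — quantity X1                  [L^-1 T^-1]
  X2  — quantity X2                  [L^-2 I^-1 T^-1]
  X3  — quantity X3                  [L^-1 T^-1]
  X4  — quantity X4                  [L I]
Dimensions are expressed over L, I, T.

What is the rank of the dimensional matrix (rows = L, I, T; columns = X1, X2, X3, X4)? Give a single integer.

2

Dimensional matrix (L×I×T by X1×X2×X3×X4):
  L: [-1 -2 -1  1]
  I: [ 0 -1  0  1]
  T: [-1 -1 -1  0]
RREF → pivots at {X1,X2} ⇒ r = 2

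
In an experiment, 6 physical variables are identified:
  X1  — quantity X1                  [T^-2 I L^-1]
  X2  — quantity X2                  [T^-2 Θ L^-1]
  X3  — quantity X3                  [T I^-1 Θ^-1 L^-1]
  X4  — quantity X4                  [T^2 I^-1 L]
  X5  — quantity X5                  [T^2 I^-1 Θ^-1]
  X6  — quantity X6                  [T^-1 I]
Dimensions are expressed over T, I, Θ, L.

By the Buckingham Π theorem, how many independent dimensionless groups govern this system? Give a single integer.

Write exponents as rows T,I,Θ,L / cols X1,X2,X3,X4,X5,X6:
  T: [-2 -2  1  2  2 -1]
  I: [ 1  0 -1 -1 -1  1]
  Θ: [ 0  1 -1  0 -1  0]
  L: [-1 -1 -1  1  0  0]
Echelon form has 3 nonzero rows (pivots: X1,X2,X3)
n=6, r=3 ⇒ 3 dimensionless groups

3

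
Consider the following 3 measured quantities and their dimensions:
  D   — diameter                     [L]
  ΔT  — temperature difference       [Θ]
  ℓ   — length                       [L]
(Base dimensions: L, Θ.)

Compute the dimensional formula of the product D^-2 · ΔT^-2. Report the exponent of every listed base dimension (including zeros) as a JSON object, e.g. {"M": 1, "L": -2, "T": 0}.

Exponent matrix [L,Θ] × [D,ΔT,ℓ]:
  L: [ 1  0  1]
  Θ: [ 0  1  0]
  [L]: (-2)·1+(-2)·0 = -2
  [Θ]: (-2)·0+(-2)·1 = -2
⇒ L^-2 Θ^-2

{"L": -2, "Θ": -2}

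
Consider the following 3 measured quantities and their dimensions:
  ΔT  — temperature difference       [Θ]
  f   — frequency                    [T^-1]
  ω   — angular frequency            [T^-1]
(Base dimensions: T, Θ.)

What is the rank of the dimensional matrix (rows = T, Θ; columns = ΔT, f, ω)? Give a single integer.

Dimensional matrix (T×Θ by ΔT×f×ω):
  T: [ 0 -1 -1]
  Θ: [ 1  0  0]
Row reduction gives pivot columns ΔT,f; rank = 2

2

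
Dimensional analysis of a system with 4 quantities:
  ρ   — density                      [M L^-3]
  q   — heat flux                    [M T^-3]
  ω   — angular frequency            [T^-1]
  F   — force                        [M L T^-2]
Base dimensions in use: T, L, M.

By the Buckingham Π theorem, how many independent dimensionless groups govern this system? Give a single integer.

1

Dimensional matrix (T×L×M by ρ×q×ω×F):
  T: [ 0 -3 -1 -2]
  L: [-3  0  0  1]
  M: [ 1  1  0  1]
RREF → pivots at {ρ,q,ω} ⇒ r = 3
4 vars − rank 3 = 1 Π group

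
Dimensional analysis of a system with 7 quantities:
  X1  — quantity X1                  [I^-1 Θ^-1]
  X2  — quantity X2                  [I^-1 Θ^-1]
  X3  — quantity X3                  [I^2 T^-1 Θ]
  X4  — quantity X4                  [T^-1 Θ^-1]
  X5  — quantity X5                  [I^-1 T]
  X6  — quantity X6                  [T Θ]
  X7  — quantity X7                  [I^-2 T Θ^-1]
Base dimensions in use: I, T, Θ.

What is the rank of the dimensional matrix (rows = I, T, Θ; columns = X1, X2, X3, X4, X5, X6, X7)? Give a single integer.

2

Write exponents as rows I,T,Θ / cols X1,X2,X3,X4,X5,X6,X7:
  I: [-1 -1  2  0 -1  0 -2]
  T: [ 0  0 -1 -1  1  1  1]
  Θ: [-1 -1  1 -1  0  1 -1]
RREF → pivots at {X1,X3} ⇒ r = 2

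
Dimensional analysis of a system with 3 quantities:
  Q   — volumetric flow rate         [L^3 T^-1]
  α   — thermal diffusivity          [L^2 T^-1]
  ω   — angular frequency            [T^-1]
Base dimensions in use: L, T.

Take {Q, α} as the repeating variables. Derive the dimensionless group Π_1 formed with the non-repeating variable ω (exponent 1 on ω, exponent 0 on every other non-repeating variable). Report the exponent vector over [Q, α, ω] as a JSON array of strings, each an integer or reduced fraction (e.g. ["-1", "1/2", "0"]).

["2", "-3", "1"]

Exponent matrix [L,T] × [Q,α,ω]:
  L: [ 3  2  0]
  T: [-1 -1 -1]
RREF → pivots at {Q,α} ⇒ r = 2
Repeat: Q,α; free: ω
RREF:
  r0: [   1    0   -2]
  r1: [   0    1    3]
Fix exponent of ω at 1; solve each RREF row for its pivot's exponent:
  r0: exp(Q) + (-2)·1 = 0 ⇒ exp(Q) = 2
  r1: exp(α) + (3)·1 = 0 ⇒ exp(α) = -3
Π_1 = Q^2 · α^-3 · ω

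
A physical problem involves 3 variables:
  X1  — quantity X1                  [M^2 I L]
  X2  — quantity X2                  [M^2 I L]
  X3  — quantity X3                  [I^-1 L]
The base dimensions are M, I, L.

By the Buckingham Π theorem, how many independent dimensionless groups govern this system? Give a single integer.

1

Exponent matrix [M,I,L] × [X1,X2,X3]:
  M: [ 2  2  0]
  I: [ 1  1 -1]
  L: [ 1  1  1]
Row reduction gives pivot columns X1,X3; rank = 2
Π count = n − r = 3 − 2 = 1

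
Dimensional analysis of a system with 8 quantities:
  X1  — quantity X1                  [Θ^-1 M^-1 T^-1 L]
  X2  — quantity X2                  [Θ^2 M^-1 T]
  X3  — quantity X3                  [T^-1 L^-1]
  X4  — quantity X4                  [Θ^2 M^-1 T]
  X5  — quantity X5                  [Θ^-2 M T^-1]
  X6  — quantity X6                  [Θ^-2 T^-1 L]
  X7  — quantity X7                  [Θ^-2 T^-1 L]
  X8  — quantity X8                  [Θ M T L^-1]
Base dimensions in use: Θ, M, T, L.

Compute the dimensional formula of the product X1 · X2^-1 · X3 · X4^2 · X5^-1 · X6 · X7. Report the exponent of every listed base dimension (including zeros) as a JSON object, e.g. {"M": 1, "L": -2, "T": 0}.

{"Θ": -1, "M": -3, "T": -2, "L": 2}

Dimensional matrix (Θ×M×T×L by X1×X2×X3×X4×X5×X6×X7×X8):
  Θ: [-1  2  0  2 -2 -2 -2  1]
  M: [-1 -1  0 -1  1  0  0  1]
  T: [-1  1 -1  1 -1 -1 -1  1]
  L: [ 1  0 -1  0  0  1  1 -1]
  [Θ]: (1)·-1+(-1)·2+(1)·0+(2)·2+(-1)·-2+(1)·-2+(1)·-2 = -1
  [M]: (1)·-1+(-1)·-1+(1)·0+(2)·-1+(-1)·1+(1)·0+(1)·0 = -3
  [T]: (1)·-1+(-1)·1+(1)·-1+(2)·1+(-1)·-1+(1)·-1+(1)·-1 = -2
  [L]: (1)·1+(-1)·0+(1)·-1+(2)·0+(-1)·0+(1)·1+(1)·1 = 2
⇒ Θ^-1 M^-3 T^-2 L^2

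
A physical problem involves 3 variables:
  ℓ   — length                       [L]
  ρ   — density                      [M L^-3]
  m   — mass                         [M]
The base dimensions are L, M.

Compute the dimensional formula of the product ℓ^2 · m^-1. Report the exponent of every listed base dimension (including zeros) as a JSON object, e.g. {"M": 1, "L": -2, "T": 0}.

Exponent matrix [L,M] × [ℓ,ρ,m]:
  L: [ 1 -3  0]
  M: [ 0  1  1]
  [L]: (2)·1+(-1)·0 = 2
  [M]: (2)·0+(-1)·1 = -1
⇒ L^2 M^-1

{"L": 2, "M": -1}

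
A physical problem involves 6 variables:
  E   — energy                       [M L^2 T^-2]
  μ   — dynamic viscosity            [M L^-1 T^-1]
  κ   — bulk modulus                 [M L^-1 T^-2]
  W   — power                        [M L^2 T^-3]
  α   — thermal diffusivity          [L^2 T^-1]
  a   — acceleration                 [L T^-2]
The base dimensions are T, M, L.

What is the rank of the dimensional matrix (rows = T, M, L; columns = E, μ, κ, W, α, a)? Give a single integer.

3

Write exponents as rows T,M,L / cols E,μ,κ,W,α,a:
  T: [-2 -1 -2 -3 -1 -2]
  M: [ 1  1  1  1  0  0]
  L: [ 2 -1 -1  2  2  1]
RREF → pivots at {E,μ,κ} ⇒ r = 3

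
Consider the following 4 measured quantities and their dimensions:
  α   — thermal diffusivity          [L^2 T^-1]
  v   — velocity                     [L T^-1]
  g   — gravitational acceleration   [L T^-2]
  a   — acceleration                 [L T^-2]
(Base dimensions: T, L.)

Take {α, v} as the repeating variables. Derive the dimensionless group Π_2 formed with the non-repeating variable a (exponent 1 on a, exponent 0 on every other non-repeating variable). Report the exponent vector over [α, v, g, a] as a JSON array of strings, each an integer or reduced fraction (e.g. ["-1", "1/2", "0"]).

Write exponents as rows T,L / cols α,v,g,a:
  T: [-1 -1 -2 -2]
  L: [ 2  1  1  1]
RREF → pivots at {α,v} ⇒ r = 2
Pivot set = {α,v}, free = {g,a}
RREF:
  r0: [   1    0   -1   -1]
  r1: [   0    1    3    3]
Fix exponent of a at 1, g at 0; solve each RREF row for its pivot's exponent:
  r0: exp(α) + (-1)·1 = 0 ⇒ exp(α) = 1
  r1: exp(v) + (3)·1 = 0 ⇒ exp(v) = -3
Π_2 = α · v^-3 · a

["1", "-3", "0", "1"]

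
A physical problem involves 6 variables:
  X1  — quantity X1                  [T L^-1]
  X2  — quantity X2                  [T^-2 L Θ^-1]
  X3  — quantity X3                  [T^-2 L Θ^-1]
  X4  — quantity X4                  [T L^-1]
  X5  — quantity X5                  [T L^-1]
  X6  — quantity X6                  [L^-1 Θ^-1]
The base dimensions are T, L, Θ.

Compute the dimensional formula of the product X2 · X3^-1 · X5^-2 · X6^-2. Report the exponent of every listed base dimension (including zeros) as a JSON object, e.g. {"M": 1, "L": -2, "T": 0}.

{"T": -2, "L": 4, "Θ": 2}

Write exponents as rows T,L,Θ / cols X1,X2,X3,X4,X5,X6:
  T: [ 1 -2 -2  1  1  0]
  L: [-1  1  1 -1 -1 -1]
  Θ: [ 0 -1 -1  0  0 -1]
  [T]: (1)·-2+(-1)·-2+(-2)·1+(-2)·0 = -2
  [L]: (1)·1+(-1)·1+(-2)·-1+(-2)·-1 = 4
  [Θ]: (1)·-1+(-1)·-1+(-2)·0+(-2)·-1 = 2
⇒ T^-2 L^4 Θ^2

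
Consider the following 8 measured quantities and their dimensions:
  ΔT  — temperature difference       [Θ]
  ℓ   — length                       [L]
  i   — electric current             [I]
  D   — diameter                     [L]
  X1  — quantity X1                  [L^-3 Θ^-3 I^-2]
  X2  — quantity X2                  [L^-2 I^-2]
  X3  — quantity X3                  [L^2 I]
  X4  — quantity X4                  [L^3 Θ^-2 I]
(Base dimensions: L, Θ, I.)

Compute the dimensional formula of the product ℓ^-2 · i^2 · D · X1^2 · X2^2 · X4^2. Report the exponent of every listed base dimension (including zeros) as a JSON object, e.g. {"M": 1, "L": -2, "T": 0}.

Exponent matrix [L,Θ,I] × [ΔT,ℓ,i,D,X1,X2,X3,X4]:
  L: [ 0  1  0  1 -3 -2  2  3]
  Θ: [ 1  0  0  0 -3  0  0 -2]
  I: [ 0  0  1  0 -2 -2  1  1]
  [L]: (-2)·1+(2)·0+(1)·1+(2)·-3+(2)·-2+(2)·3 = -5
  [Θ]: (-2)·0+(2)·0+(1)·0+(2)·-3+(2)·0+(2)·-2 = -10
  [I]: (-2)·0+(2)·1+(1)·0+(2)·-2+(2)·-2+(2)·1 = -4
⇒ L^-5 Θ^-10 I^-4

{"L": -5, "Θ": -10, "I": -4}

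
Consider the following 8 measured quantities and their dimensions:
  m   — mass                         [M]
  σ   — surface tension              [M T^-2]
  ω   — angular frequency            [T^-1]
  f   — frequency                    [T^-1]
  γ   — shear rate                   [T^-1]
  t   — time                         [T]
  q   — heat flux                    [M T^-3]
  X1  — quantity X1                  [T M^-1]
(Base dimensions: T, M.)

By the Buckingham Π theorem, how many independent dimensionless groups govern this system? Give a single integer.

Dimensional matrix (T×M by m×σ×ω×f×γ×t×q×X1):
  T: [ 0 -2 -1 -1 -1  1 -3  1]
  M: [ 1  1  0  0  0  0  1 -1]
RREF → pivots at {m,σ} ⇒ r = 2
Π count = n − r = 8 − 2 = 6

6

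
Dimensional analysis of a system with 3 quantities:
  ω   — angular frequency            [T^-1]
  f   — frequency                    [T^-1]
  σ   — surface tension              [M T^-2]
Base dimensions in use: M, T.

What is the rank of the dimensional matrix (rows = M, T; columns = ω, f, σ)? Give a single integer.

Exponent matrix [M,T] × [ω,f,σ]:
  M: [ 0  0  1]
  T: [-1 -1 -2]
Echelon form has 2 nonzero rows (pivots: ω,σ)

2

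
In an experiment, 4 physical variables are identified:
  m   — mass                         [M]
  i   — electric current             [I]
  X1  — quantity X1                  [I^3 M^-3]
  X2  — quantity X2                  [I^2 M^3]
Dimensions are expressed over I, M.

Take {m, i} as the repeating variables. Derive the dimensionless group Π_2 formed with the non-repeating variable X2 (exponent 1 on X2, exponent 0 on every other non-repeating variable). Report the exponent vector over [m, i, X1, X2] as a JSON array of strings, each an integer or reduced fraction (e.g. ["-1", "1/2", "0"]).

["-3", "-2", "0", "1"]

Exponent matrix [I,M] × [m,i,X1,X2]:
  I: [ 0  1  3  2]
  M: [ 1  0 -3  3]
RREF → pivots at {m,i} ⇒ r = 2
Repeat: m,i; free: X1,X2
RREF:
  r0: [   1    0   -3    3]
  r1: [   0    1    3    2]
Fix exponent of X2 at 1, X1 at 0; solve each RREF row for its pivot's exponent:
  r0: exp(m) + (3)·1 = 0 ⇒ exp(m) = -3
  r1: exp(i) + (2)·1 = 0 ⇒ exp(i) = -2
Π_2 = m^-3 · i^-2 · X2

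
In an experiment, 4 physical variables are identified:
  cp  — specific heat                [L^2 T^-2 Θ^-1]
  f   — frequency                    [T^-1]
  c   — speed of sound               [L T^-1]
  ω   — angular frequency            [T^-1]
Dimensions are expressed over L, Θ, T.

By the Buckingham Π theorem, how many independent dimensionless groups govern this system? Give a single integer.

Write exponents as rows L,Θ,T / cols cp,f,c,ω:
  L: [ 2  0  1  0]
  Θ: [-1  0  0  0]
  T: [-2 -1 -1 -1]
Row reduction gives pivot columns cp,f,c; rank = 3
Π count = n − r = 4 − 3 = 1

1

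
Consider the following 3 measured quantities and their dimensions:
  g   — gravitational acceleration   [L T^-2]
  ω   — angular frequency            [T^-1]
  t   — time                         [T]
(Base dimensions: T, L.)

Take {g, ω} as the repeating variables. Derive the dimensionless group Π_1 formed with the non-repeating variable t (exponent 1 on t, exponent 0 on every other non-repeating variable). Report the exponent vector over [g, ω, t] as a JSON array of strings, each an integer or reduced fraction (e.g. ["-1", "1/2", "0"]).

["0", "1", "1"]

Dimensional matrix (T×L by g×ω×t):
  T: [-2 -1  1]
  L: [ 1  0  0]
Row reduction gives pivot columns g,ω; rank = 2
Repeat: g,ω; free: t
RREF:
  r0: [   1    0    0]
  r1: [   0    1   -1]
Fix exponent of t at 1; solve each RREF row for its pivot's exponent:
  r0: exp(g) + (0)·1 = 0 ⇒ exp(g) = 0
  r1: exp(ω) + (-1)·1 = 0 ⇒ exp(ω) = 1
Π_1 = ω · t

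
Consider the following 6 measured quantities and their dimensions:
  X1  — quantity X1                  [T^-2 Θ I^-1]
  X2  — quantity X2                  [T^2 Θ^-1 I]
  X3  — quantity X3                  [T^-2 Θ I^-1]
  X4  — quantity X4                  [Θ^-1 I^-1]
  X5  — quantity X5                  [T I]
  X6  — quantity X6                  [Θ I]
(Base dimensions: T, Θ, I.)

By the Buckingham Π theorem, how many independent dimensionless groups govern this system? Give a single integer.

4

Exponent matrix [T,Θ,I] × [X1,X2,X3,X4,X5,X6]:
  T: [-2  2 -2  0  1  0]
  Θ: [ 1 -1  1 -1  0  1]
  I: [-1  1 -1 -1  1  1]
Echelon form has 2 nonzero rows (pivots: X1,X4)
Π count = n − r = 6 − 2 = 4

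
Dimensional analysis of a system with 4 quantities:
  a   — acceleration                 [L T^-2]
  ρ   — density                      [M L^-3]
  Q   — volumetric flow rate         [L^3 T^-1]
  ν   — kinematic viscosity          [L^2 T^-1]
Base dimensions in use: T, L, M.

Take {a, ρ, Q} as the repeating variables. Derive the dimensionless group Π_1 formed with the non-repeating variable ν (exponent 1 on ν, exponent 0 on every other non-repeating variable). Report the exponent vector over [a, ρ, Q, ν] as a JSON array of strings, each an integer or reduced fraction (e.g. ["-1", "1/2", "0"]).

Dimensional matrix (T×L×M by a×ρ×Q×ν):
  T: [-2  0 -1 -1]
  L: [ 1 -3  3  2]
  M: [ 0  1  0  0]
Row reduction gives pivot columns a,ρ,Q; rank = 3
Repeat: a,ρ,Q; free: ν
RREF:
  r0: [   1    0    0  1/5]
  r1: [   0    1    0    0]
  r2: [   0    0    1  3/5]
Fix exponent of ν at 1; solve each RREF row for its pivot's exponent:
  r0: exp(a) + (1/5)·1 = 0 ⇒ exp(a) = -1/5
  r1: exp(ρ) + (0)·1 = 0 ⇒ exp(ρ) = 0
  r2: exp(Q) + (3/5)·1 = 0 ⇒ exp(Q) = -3/5
Π_1 = a^(-1/5) · Q^(-3/5) · ν

["-1/5", "0", "-3/5", "1"]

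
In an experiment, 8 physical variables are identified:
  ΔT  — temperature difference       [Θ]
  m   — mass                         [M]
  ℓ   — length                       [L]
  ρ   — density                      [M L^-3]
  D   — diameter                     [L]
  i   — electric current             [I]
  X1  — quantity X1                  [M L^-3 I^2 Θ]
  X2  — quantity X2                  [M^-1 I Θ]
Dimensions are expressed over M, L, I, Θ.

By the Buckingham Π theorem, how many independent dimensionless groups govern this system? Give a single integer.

Write exponents as rows M,L,I,Θ / cols ΔT,m,ℓ,ρ,D,i,X1,X2:
  M: [ 0  1  0  1  0  0  1 -1]
  L: [ 0  0  1 -3  1  0 -3  0]
  I: [ 0  0  0  0  0  1  2  1]
  Θ: [ 1  0  0  0  0  0  1  1]
Echelon form has 4 nonzero rows (pivots: ΔT,m,ℓ,i)
n=8, r=4 ⇒ 4 dimensionless groups

4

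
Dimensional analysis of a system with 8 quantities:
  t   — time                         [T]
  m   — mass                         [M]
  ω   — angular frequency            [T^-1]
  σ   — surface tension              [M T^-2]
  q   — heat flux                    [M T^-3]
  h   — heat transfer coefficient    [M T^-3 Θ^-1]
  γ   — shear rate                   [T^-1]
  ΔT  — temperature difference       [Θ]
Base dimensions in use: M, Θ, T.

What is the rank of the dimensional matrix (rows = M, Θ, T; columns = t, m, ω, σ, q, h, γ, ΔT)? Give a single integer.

Exponent matrix [M,Θ,T] × [t,m,ω,σ,q,h,γ,ΔT]:
  M: [ 0  1  0  1  1  1  0  0]
  Θ: [ 0  0  0  0  0 -1  0  1]
  T: [ 1  0 -1 -2 -3 -3 -1  0]
Echelon form has 3 nonzero rows (pivots: t,m,h)

3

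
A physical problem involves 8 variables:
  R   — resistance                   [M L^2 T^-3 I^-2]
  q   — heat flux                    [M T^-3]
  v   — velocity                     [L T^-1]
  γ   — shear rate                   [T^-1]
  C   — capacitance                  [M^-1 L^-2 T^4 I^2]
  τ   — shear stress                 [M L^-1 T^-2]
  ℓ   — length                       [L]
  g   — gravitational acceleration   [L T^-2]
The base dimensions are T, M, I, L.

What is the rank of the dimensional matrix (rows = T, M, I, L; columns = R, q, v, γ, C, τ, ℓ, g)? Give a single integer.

4

Write exponents as rows T,M,I,L / cols R,q,v,γ,C,τ,ℓ,g:
  T: [-3 -3 -1 -1  4 -2  0 -2]
  M: [ 1  1  0  0 -1  1  0  0]
  I: [-2  0  0  0  2  0  0  0]
  L: [ 2  0  1  0 -2 -1  1  1]
Echelon form has 4 nonzero rows (pivots: R,q,v,γ)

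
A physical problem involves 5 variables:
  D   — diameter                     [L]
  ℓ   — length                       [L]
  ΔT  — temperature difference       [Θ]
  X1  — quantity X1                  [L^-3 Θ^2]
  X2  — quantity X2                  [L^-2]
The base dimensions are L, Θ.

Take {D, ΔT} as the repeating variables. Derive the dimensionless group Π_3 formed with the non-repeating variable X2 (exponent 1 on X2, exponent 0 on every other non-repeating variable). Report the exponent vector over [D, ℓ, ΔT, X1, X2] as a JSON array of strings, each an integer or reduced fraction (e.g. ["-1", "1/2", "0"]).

["2", "0", "0", "0", "1"]

Exponent matrix [L,Θ] × [D,ℓ,ΔT,X1,X2]:
  L: [ 1  1  0 -3 -2]
  Θ: [ 0  0  1  2  0]
Echelon form has 2 nonzero rows (pivots: D,ΔT)
Repeat: D,ΔT; free: ℓ,X1,X2
RREF:
  r0: [   1    1    0   -3   -2]
  r1: [   0    0    1    2    0]
Fix exponent of X2 at 1, ℓ at 0, X1 at 0; solve each RREF row for its pivot's exponent:
  r0: exp(D) + (-2)·1 = 0 ⇒ exp(D) = 2
  r1: exp(ΔT) + (0)·1 = 0 ⇒ exp(ΔT) = 0
Π_3 = D^2 · X2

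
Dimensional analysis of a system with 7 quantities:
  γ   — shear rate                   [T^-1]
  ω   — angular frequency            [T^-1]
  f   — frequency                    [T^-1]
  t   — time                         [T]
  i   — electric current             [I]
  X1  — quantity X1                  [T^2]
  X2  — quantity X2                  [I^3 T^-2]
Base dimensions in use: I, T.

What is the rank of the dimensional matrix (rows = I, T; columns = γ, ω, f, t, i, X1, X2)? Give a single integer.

2

Write exponents as rows I,T / cols γ,ω,f,t,i,X1,X2:
  I: [ 0  0  0  0  1  0  3]
  T: [-1 -1 -1  1  0  2 -2]
Echelon form has 2 nonzero rows (pivots: γ,i)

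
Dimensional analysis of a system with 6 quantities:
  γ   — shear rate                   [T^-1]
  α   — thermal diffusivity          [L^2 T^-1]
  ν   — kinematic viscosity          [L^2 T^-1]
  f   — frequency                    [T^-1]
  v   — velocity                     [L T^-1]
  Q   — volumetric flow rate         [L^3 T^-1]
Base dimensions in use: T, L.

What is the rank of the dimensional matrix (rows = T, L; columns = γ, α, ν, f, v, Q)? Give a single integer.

2

Dimensional matrix (T×L by γ×α×ν×f×v×Q):
  T: [-1 -1 -1 -1 -1 -1]
  L: [ 0  2  2  0  1  3]
Row reduction gives pivot columns γ,α; rank = 2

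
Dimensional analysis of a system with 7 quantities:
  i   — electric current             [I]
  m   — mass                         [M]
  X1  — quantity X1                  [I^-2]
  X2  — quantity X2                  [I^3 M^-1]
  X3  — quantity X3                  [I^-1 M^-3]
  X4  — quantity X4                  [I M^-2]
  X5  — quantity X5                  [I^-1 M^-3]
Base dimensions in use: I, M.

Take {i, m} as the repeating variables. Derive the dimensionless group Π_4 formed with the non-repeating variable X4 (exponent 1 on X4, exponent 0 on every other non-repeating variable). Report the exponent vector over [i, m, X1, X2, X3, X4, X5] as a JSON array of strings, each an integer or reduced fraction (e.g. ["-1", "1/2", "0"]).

["-1", "2", "0", "0", "0", "1", "0"]

Dimensional matrix (I×M by i×m×X1×X2×X3×X4×X5):
  I: [ 1  0 -2  3 -1  1 -1]
  M: [ 0  1  0 -1 -3 -2 -3]
Echelon form has 2 nonzero rows (pivots: i,m)
Pivot set = {i,m}, free = {X1,X2,X3,X4,X5}
RREF:
  r0: [   1    0   -2    3   -1    1   -1]
  r1: [   0    1    0   -1   -3   -2   -3]
Fix exponent of X4 at 1, X1 at 0, X2 at 0, X3 at 0, X5 at 0; solve each RREF row for its pivot's exponent:
  r0: exp(i) + (1)·1 = 0 ⇒ exp(i) = -1
  r1: exp(m) + (-2)·1 = 0 ⇒ exp(m) = 2
Π_4 = i^-1 · m^2 · X4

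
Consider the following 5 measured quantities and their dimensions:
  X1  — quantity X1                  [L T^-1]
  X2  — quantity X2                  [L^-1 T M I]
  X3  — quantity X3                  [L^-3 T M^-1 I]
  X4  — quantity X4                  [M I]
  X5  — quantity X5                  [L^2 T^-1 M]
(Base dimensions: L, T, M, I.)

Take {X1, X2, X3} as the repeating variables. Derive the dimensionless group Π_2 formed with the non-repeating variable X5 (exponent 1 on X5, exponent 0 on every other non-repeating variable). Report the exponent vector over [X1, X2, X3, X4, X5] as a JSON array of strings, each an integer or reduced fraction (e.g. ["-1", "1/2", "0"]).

["-1", "-1/2", "1/2", "0", "1"]

Write exponents as rows L,T,M,I / cols X1,X2,X3,X4,X5:
  L: [ 1 -1 -3  0  2]
  T: [-1  1  1  0 -1]
  M: [ 0  1 -1  1  1]
  I: [ 0  1  1  1  0]
Echelon form has 3 nonzero rows (pivots: X1,X2,X3)
Repeat: X1,X2,X3; free: X4,X5
RREF:
  r0: [   1    0    0    1    1]
  r1: [   0    1    0    1  1/2]
  r2: [   0    0    1    0 -1/2]
  r3: [   0    0    0    0    0]
Fix exponent of X5 at 1, X4 at 0; solve each RREF row for its pivot's exponent:
  r0: exp(X1) + (1)·1 = 0 ⇒ exp(X1) = -1
  r1: exp(X2) + (1/2)·1 = 0 ⇒ exp(X2) = -1/2
  r2: exp(X3) + (-1/2)·1 = 0 ⇒ exp(X3) = 1/2
Π_2 = X1^-1 · X2^(-1/2) · X3^(1/2) · X5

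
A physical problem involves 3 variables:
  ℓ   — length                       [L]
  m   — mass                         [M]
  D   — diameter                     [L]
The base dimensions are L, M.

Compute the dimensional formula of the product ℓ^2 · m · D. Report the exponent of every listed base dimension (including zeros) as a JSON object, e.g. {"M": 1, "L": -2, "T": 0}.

{"L": 3, "M": 1}

Dimensional matrix (L×M by ℓ×m×D):
  L: [ 1  0  1]
  M: [ 0  1  0]
  [L]: (2)·1+(1)·0+(1)·1 = 3
  [M]: (2)·0+(1)·1+(1)·0 = 1
⇒ L^3 M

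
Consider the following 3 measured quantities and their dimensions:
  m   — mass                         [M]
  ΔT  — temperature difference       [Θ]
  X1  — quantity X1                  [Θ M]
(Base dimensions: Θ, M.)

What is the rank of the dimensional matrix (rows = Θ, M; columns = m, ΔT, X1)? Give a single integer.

2

Dimensional matrix (Θ×M by m×ΔT×X1):
  Θ: [ 0  1  1]
  M: [ 1  0  1]
RREF → pivots at {m,ΔT} ⇒ r = 2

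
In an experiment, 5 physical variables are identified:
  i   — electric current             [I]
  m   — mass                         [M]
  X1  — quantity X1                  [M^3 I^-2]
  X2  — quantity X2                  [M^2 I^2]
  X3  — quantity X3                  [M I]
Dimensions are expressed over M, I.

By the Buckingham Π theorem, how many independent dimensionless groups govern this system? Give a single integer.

3

Dimensional matrix (M×I by i×m×X1×X2×X3):
  M: [ 0  1  3  2  1]
  I: [ 1  0 -2  2  1]
Echelon form has 2 nonzero rows (pivots: i,m)
n=5, r=2 ⇒ 3 dimensionless groups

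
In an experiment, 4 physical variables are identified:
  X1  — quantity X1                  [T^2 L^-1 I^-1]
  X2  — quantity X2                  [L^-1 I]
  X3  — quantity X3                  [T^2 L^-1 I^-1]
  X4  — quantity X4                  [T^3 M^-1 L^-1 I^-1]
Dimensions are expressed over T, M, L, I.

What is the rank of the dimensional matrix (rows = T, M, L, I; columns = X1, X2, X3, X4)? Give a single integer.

Dimensional matrix (T×M×L×I by X1×X2×X3×X4):
  T: [ 2  0  2  3]
  M: [ 0  0  0 -1]
  L: [-1 -1 -1 -1]
  I: [-1  1 -1 -1]
RREF → pivots at {X1,X2,X4} ⇒ r = 3

3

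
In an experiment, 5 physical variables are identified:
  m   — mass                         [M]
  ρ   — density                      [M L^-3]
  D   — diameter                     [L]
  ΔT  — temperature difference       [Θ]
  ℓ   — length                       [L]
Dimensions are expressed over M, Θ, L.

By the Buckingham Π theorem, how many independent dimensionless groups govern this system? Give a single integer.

2

Dimensional matrix (M×Θ×L by m×ρ×D×ΔT×ℓ):
  M: [ 1  1  0  0  0]
  Θ: [ 0  0  0  1  0]
  L: [ 0 -3  1  0  1]
RREF → pivots at {m,ρ,ΔT} ⇒ r = 3
5 vars − rank 3 = 2 Π groups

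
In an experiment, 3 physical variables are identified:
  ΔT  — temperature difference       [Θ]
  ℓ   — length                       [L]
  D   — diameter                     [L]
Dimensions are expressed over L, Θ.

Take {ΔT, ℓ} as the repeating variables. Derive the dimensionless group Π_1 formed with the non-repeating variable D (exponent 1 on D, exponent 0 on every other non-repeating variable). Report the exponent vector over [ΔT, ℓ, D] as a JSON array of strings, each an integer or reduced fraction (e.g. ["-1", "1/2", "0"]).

["0", "-1", "1"]

Write exponents as rows L,Θ / cols ΔT,ℓ,D:
  L: [ 0  1  1]
  Θ: [ 1  0  0]
RREF → pivots at {ΔT,ℓ} ⇒ r = 2
Repeat: ΔT,ℓ; free: D
RREF:
  r0: [   1    0    0]
  r1: [   0    1    1]
Fix exponent of D at 1; solve each RREF row for its pivot's exponent:
  r0: exp(ΔT) + (0)·1 = 0 ⇒ exp(ΔT) = 0
  r1: exp(ℓ) + (1)·1 = 0 ⇒ exp(ℓ) = -1
Π_1 = ℓ^-1 · D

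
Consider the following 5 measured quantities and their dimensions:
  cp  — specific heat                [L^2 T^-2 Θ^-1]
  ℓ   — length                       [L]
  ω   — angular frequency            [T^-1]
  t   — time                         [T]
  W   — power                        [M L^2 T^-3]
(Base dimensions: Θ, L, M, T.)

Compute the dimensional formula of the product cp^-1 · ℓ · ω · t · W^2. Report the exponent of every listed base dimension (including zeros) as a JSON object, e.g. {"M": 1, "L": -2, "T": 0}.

{"Θ": 1, "L": 3, "M": 2, "T": -4}

Exponent matrix [Θ,L,M,T] × [cp,ℓ,ω,t,W]:
  Θ: [-1  0  0  0  0]
  L: [ 2  1  0  0  2]
  M: [ 0  0  0  0  1]
  T: [-2  0 -1  1 -3]
  [Θ]: (-1)·-1+(1)·0+(1)·0+(1)·0+(2)·0 = 1
  [L]: (-1)·2+(1)·1+(1)·0+(1)·0+(2)·2 = 3
  [M]: (-1)·0+(1)·0+(1)·0+(1)·0+(2)·1 = 2
  [T]: (-1)·-2+(1)·0+(1)·-1+(1)·1+(2)·-3 = -4
⇒ Θ L^3 M^2 T^-4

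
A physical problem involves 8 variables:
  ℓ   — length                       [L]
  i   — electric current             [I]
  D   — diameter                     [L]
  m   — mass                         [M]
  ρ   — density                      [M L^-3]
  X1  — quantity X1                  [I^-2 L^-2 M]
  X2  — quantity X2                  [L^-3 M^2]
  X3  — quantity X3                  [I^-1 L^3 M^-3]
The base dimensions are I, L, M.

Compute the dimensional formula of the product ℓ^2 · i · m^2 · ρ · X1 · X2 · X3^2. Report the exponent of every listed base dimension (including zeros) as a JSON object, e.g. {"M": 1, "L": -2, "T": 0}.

Dimensional matrix (I×L×M by ℓ×i×D×m×ρ×X1×X2×X3):
  I: [ 0  1  0  0  0 -2  0 -1]
  L: [ 1  0  1  0 -3 -2 -3  3]
  M: [ 0  0  0  1  1  1  2 -3]
  [I]: (2)·0+(1)·1+(2)·0+(1)·0+(1)·-2+(1)·0+(2)·-1 = -3
  [L]: (2)·1+(1)·0+(2)·0+(1)·-3+(1)·-2+(1)·-3+(2)·3 = 0
  [M]: (2)·0+(1)·0+(2)·1+(1)·1+(1)·1+(1)·2+(2)·-3 = 0
⇒ I^-3

{"I": -3, "L": 0, "M": 0}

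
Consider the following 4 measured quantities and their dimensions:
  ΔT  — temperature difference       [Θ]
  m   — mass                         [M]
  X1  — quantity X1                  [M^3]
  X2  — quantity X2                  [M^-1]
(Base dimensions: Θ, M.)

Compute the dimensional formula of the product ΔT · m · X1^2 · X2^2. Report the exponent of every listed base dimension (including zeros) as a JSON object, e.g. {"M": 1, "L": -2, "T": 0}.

Write exponents as rows Θ,M / cols ΔT,m,X1,X2:
  Θ: [ 1  0  0  0]
  M: [ 0  1  3 -1]
  [Θ]: (1)·1+(1)·0+(2)·0+(2)·0 = 1
  [M]: (1)·0+(1)·1+(2)·3+(2)·-1 = 5
⇒ Θ M^5

{"Θ": 1, "M": 5}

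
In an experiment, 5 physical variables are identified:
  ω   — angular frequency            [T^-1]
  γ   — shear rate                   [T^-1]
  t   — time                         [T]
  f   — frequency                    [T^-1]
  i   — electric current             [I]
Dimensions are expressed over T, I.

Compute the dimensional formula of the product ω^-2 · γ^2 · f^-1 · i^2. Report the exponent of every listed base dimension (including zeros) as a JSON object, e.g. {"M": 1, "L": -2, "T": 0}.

Exponent matrix [T,I] × [ω,γ,t,f,i]:
  T: [-1 -1  1 -1  0]
  I: [ 0  0  0  0  1]
  [T]: (-2)·-1+(2)·-1+(-1)·-1+(2)·0 = 1
  [I]: (-2)·0+(2)·0+(-1)·0+(2)·1 = 2
⇒ T I^2

{"T": 1, "I": 2}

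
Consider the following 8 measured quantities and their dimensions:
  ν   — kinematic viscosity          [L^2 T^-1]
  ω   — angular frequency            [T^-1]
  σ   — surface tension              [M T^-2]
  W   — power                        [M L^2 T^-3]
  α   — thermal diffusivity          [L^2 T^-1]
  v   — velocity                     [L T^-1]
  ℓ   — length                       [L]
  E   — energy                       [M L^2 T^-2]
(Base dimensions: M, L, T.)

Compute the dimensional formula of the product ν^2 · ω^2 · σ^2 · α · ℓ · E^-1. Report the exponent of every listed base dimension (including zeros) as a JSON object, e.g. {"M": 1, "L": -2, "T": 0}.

Dimensional matrix (M×L×T by ν×ω×σ×W×α×v×ℓ×E):
  M: [ 0  0  1  1  0  0  0  1]
  L: [ 2  0  0  2  2  1  1  2]
  T: [-1 -1 -2 -3 -1 -1  0 -2]
  [M]: (2)·0+(2)·0+(2)·1+(1)·0+(1)·0+(-1)·1 = 1
  [L]: (2)·2+(2)·0+(2)·0+(1)·2+(1)·1+(-1)·2 = 5
  [T]: (2)·-1+(2)·-1+(2)·-2+(1)·-1+(1)·0+(-1)·-2 = -7
⇒ M L^5 T^-7

{"M": 1, "L": 5, "T": -7}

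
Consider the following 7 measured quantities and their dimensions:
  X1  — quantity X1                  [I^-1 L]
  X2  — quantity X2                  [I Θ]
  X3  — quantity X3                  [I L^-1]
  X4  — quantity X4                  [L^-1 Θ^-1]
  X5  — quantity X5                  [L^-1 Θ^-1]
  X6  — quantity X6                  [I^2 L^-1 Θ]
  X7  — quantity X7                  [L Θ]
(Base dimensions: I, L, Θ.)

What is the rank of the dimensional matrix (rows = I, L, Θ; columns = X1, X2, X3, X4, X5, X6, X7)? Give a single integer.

Exponent matrix [I,L,Θ] × [X1,X2,X3,X4,X5,X6,X7]:
  I: [-1  1  1  0  0  2  0]
  L: [ 1  0 -1 -1 -1 -1  1]
  Θ: [ 0  1  0 -1 -1  1  1]
RREF → pivots at {X1,X2} ⇒ r = 2

2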